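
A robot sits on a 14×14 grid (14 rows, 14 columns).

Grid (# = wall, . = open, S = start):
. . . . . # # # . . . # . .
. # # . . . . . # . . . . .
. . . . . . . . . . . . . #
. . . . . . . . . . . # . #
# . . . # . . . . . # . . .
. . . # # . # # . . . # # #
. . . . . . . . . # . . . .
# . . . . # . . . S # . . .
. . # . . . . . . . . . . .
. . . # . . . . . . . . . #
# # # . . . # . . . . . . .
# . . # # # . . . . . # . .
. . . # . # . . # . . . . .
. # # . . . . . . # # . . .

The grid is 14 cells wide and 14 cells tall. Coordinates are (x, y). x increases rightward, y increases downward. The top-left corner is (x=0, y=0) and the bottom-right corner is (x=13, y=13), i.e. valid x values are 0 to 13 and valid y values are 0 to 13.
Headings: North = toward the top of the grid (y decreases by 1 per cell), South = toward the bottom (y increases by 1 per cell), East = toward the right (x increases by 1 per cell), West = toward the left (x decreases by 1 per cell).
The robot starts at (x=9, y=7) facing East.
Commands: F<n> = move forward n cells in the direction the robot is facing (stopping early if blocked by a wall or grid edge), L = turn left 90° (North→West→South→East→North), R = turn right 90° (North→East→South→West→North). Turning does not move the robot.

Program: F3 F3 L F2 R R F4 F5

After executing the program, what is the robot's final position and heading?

Answer: Final position: (x=9, y=12), facing South

Derivation:
Start: (x=9, y=7), facing East
  F3: move forward 0/3 (blocked), now at (x=9, y=7)
  F3: move forward 0/3 (blocked), now at (x=9, y=7)
  L: turn left, now facing North
  F2: move forward 0/2 (blocked), now at (x=9, y=7)
  R: turn right, now facing East
  R: turn right, now facing South
  F4: move forward 4, now at (x=9, y=11)
  F5: move forward 1/5 (blocked), now at (x=9, y=12)
Final: (x=9, y=12), facing South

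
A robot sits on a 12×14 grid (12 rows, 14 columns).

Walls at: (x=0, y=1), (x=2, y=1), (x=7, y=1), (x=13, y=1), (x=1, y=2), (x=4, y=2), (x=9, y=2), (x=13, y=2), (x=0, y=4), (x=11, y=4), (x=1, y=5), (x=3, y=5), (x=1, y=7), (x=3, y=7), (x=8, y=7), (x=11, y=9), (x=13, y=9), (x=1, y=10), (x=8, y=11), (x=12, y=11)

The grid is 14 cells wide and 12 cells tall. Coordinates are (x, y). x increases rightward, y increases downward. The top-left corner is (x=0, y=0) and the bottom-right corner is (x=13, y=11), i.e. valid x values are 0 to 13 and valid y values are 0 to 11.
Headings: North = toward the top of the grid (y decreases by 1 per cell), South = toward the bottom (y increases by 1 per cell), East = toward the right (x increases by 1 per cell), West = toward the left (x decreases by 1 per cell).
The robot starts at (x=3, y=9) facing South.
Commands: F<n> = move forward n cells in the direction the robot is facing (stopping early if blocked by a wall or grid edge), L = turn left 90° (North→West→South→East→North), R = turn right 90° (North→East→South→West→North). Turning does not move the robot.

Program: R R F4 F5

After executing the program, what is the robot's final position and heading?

Start: (x=3, y=9), facing South
  R: turn right, now facing West
  R: turn right, now facing North
  F4: move forward 1/4 (blocked), now at (x=3, y=8)
  F5: move forward 0/5 (blocked), now at (x=3, y=8)
Final: (x=3, y=8), facing North

Answer: Final position: (x=3, y=8), facing North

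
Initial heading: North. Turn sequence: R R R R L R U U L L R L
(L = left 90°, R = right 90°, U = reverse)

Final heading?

Answer: Final heading: South

Derivation:
Start: North
  R (right (90° clockwise)) -> East
  R (right (90° clockwise)) -> South
  R (right (90° clockwise)) -> West
  R (right (90° clockwise)) -> North
  L (left (90° counter-clockwise)) -> West
  R (right (90° clockwise)) -> North
  U (U-turn (180°)) -> South
  U (U-turn (180°)) -> North
  L (left (90° counter-clockwise)) -> West
  L (left (90° counter-clockwise)) -> South
  R (right (90° clockwise)) -> West
  L (left (90° counter-clockwise)) -> South
Final: South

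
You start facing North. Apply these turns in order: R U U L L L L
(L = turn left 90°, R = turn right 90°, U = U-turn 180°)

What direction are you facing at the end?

Answer: Final heading: East

Derivation:
Start: North
  R (right (90° clockwise)) -> East
  U (U-turn (180°)) -> West
  U (U-turn (180°)) -> East
  L (left (90° counter-clockwise)) -> North
  L (left (90° counter-clockwise)) -> West
  L (left (90° counter-clockwise)) -> South
  L (left (90° counter-clockwise)) -> East
Final: East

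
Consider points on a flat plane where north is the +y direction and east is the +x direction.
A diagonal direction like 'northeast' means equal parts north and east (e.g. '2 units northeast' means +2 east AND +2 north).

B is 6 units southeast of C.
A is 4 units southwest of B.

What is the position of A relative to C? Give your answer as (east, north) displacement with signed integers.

Answer: A is at (east=2, north=-10) relative to C.

Derivation:
Place C at the origin (east=0, north=0).
  B is 6 units southeast of C: delta (east=+6, north=-6); B at (east=6, north=-6).
  A is 4 units southwest of B: delta (east=-4, north=-4); A at (east=2, north=-10).
Therefore A relative to C: (east=2, north=-10).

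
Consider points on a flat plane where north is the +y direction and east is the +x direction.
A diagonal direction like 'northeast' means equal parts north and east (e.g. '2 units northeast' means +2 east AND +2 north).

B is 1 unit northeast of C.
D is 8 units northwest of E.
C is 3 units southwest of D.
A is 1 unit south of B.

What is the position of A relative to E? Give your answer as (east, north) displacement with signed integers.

Answer: A is at (east=-10, north=5) relative to E.

Derivation:
Place E at the origin (east=0, north=0).
  D is 8 units northwest of E: delta (east=-8, north=+8); D at (east=-8, north=8).
  C is 3 units southwest of D: delta (east=-3, north=-3); C at (east=-11, north=5).
  B is 1 unit northeast of C: delta (east=+1, north=+1); B at (east=-10, north=6).
  A is 1 unit south of B: delta (east=+0, north=-1); A at (east=-10, north=5).
Therefore A relative to E: (east=-10, north=5).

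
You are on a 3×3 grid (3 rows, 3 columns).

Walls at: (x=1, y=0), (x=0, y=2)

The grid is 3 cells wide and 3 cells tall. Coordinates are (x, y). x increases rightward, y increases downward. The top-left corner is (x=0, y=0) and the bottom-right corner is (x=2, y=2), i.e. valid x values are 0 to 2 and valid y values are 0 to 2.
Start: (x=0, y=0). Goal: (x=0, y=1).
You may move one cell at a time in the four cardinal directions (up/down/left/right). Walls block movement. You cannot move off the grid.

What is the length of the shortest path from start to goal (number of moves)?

BFS from (x=0, y=0) until reaching (x=0, y=1):
  Distance 0: (x=0, y=0)
  Distance 1: (x=0, y=1)  <- goal reached here
One shortest path (1 moves): (x=0, y=0) -> (x=0, y=1)

Answer: Shortest path length: 1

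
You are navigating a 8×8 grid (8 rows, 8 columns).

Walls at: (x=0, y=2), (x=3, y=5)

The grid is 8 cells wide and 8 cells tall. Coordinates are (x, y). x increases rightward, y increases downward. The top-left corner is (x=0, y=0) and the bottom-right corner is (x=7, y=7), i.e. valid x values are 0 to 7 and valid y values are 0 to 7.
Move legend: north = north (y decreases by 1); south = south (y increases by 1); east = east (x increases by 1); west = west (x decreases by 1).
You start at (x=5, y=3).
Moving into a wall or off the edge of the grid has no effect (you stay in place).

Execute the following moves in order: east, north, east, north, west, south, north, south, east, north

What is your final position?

Answer: Final position: (x=7, y=1)

Derivation:
Start: (x=5, y=3)
  east (east): (x=5, y=3) -> (x=6, y=3)
  north (north): (x=6, y=3) -> (x=6, y=2)
  east (east): (x=6, y=2) -> (x=7, y=2)
  north (north): (x=7, y=2) -> (x=7, y=1)
  west (west): (x=7, y=1) -> (x=6, y=1)
  south (south): (x=6, y=1) -> (x=6, y=2)
  north (north): (x=6, y=2) -> (x=6, y=1)
  south (south): (x=6, y=1) -> (x=6, y=2)
  east (east): (x=6, y=2) -> (x=7, y=2)
  north (north): (x=7, y=2) -> (x=7, y=1)
Final: (x=7, y=1)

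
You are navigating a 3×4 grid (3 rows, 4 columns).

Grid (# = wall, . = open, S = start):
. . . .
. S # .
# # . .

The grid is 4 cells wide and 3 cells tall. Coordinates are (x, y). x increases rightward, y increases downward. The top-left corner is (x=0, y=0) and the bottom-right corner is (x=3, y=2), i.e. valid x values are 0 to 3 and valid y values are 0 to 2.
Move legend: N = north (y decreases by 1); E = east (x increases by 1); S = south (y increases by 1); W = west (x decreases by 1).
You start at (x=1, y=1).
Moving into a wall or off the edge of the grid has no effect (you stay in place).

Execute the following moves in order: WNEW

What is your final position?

Answer: Final position: (x=0, y=0)

Derivation:
Start: (x=1, y=1)
  W (west): (x=1, y=1) -> (x=0, y=1)
  N (north): (x=0, y=1) -> (x=0, y=0)
  E (east): (x=0, y=0) -> (x=1, y=0)
  W (west): (x=1, y=0) -> (x=0, y=0)
Final: (x=0, y=0)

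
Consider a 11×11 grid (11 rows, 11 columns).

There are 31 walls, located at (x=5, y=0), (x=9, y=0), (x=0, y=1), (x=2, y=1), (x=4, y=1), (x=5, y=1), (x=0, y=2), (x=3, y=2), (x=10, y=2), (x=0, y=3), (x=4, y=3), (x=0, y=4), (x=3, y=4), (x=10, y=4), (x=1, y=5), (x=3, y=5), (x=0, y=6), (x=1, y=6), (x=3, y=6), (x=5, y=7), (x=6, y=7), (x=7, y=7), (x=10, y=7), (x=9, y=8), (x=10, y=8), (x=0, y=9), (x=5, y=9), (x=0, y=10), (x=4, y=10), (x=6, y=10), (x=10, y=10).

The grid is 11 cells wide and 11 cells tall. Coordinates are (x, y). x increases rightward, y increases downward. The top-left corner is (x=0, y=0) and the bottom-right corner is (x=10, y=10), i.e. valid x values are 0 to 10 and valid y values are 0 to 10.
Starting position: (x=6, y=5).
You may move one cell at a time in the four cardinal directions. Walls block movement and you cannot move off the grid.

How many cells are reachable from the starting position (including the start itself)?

BFS flood-fill from (x=6, y=5):
  Distance 0: (x=6, y=5)
  Distance 1: (x=6, y=4), (x=5, y=5), (x=7, y=5), (x=6, y=6)
  Distance 2: (x=6, y=3), (x=5, y=4), (x=7, y=4), (x=4, y=5), (x=8, y=5), (x=5, y=6), (x=7, y=6)
  Distance 3: (x=6, y=2), (x=5, y=3), (x=7, y=3), (x=4, y=4), (x=8, y=4), (x=9, y=5), (x=4, y=6), (x=8, y=6)
  Distance 4: (x=6, y=1), (x=5, y=2), (x=7, y=2), (x=8, y=3), (x=9, y=4), (x=10, y=5), (x=9, y=6), (x=4, y=7), (x=8, y=7)
  Distance 5: (x=6, y=0), (x=7, y=1), (x=4, y=2), (x=8, y=2), (x=9, y=3), (x=10, y=6), (x=3, y=7), (x=9, y=7), (x=4, y=8), (x=8, y=8)
  Distance 6: (x=7, y=0), (x=8, y=1), (x=9, y=2), (x=10, y=3), (x=2, y=7), (x=3, y=8), (x=5, y=8), (x=7, y=8), (x=4, y=9), (x=8, y=9)
  Distance 7: (x=8, y=0), (x=9, y=1), (x=2, y=6), (x=1, y=7), (x=2, y=8), (x=6, y=8), (x=3, y=9), (x=7, y=9), (x=9, y=9), (x=8, y=10)
  Distance 8: (x=10, y=1), (x=2, y=5), (x=0, y=7), (x=1, y=8), (x=2, y=9), (x=6, y=9), (x=10, y=9), (x=3, y=10), (x=7, y=10), (x=9, y=10)
  Distance 9: (x=10, y=0), (x=2, y=4), (x=0, y=8), (x=1, y=9), (x=2, y=10)
  Distance 10: (x=2, y=3), (x=1, y=4), (x=1, y=10)
  Distance 11: (x=2, y=2), (x=1, y=3), (x=3, y=3)
  Distance 12: (x=1, y=2)
  Distance 13: (x=1, y=1)
  Distance 14: (x=1, y=0)
  Distance 15: (x=0, y=0), (x=2, y=0)
  Distance 16: (x=3, y=0)
  Distance 17: (x=4, y=0), (x=3, y=1)
Total reachable: 88 (grid has 90 open cells total)

Answer: Reachable cells: 88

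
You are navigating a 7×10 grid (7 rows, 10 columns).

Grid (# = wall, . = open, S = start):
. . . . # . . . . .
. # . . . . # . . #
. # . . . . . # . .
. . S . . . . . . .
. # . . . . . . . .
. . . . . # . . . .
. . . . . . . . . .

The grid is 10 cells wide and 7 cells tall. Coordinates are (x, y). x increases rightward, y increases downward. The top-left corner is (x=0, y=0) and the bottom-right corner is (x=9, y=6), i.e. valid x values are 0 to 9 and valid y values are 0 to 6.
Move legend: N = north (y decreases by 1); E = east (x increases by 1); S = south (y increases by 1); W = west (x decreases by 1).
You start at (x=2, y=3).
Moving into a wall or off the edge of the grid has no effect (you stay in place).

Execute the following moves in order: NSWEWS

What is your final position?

Answer: Final position: (x=1, y=3)

Derivation:
Start: (x=2, y=3)
  N (north): (x=2, y=3) -> (x=2, y=2)
  S (south): (x=2, y=2) -> (x=2, y=3)
  W (west): (x=2, y=3) -> (x=1, y=3)
  E (east): (x=1, y=3) -> (x=2, y=3)
  W (west): (x=2, y=3) -> (x=1, y=3)
  S (south): blocked, stay at (x=1, y=3)
Final: (x=1, y=3)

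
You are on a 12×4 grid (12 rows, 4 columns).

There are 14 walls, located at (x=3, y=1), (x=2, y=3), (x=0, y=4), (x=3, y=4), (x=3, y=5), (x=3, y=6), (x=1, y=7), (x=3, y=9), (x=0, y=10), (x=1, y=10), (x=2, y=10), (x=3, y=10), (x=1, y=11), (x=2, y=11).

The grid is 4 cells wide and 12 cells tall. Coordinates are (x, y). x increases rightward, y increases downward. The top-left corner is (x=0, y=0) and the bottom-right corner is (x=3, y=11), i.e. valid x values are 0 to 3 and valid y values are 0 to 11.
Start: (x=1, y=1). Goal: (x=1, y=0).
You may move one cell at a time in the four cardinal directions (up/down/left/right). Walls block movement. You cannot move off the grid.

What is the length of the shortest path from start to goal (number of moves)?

Answer: Shortest path length: 1

Derivation:
BFS from (x=1, y=1) until reaching (x=1, y=0):
  Distance 0: (x=1, y=1)
  Distance 1: (x=1, y=0), (x=0, y=1), (x=2, y=1), (x=1, y=2)  <- goal reached here
One shortest path (1 moves): (x=1, y=1) -> (x=1, y=0)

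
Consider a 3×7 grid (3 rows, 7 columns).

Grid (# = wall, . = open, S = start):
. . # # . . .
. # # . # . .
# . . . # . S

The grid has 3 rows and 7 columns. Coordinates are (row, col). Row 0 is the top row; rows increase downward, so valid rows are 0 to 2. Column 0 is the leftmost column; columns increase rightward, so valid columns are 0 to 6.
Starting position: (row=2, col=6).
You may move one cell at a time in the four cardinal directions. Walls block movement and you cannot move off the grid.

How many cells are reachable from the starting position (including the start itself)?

BFS flood-fill from (row=2, col=6):
  Distance 0: (row=2, col=6)
  Distance 1: (row=1, col=6), (row=2, col=5)
  Distance 2: (row=0, col=6), (row=1, col=5)
  Distance 3: (row=0, col=5)
  Distance 4: (row=0, col=4)
Total reachable: 7 (grid has 14 open cells total)

Answer: Reachable cells: 7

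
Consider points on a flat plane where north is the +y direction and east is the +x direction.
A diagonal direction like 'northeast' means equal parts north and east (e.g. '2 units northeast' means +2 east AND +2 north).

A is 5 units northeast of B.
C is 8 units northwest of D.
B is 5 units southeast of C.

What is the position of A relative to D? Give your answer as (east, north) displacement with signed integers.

Answer: A is at (east=2, north=8) relative to D.

Derivation:
Place D at the origin (east=0, north=0).
  C is 8 units northwest of D: delta (east=-8, north=+8); C at (east=-8, north=8).
  B is 5 units southeast of C: delta (east=+5, north=-5); B at (east=-3, north=3).
  A is 5 units northeast of B: delta (east=+5, north=+5); A at (east=2, north=8).
Therefore A relative to D: (east=2, north=8).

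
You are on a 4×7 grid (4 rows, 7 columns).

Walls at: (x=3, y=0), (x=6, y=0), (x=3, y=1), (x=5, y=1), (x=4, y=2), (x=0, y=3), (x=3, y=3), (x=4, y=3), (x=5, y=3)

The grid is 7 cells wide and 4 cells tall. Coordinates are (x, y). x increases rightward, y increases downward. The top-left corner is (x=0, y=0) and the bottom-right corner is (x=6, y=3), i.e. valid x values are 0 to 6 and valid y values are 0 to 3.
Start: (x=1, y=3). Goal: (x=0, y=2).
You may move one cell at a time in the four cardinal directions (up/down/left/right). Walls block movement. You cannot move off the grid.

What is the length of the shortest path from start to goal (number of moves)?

Answer: Shortest path length: 2

Derivation:
BFS from (x=1, y=3) until reaching (x=0, y=2):
  Distance 0: (x=1, y=3)
  Distance 1: (x=1, y=2), (x=2, y=3)
  Distance 2: (x=1, y=1), (x=0, y=2), (x=2, y=2)  <- goal reached here
One shortest path (2 moves): (x=1, y=3) -> (x=1, y=2) -> (x=0, y=2)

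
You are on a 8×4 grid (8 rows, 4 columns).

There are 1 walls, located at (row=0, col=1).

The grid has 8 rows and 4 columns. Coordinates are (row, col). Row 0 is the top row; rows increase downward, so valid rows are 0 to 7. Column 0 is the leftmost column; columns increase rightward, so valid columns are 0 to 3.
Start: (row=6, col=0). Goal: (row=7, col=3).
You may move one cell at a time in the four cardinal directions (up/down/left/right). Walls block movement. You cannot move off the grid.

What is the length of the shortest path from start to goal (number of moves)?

Answer: Shortest path length: 4

Derivation:
BFS from (row=6, col=0) until reaching (row=7, col=3):
  Distance 0: (row=6, col=0)
  Distance 1: (row=5, col=0), (row=6, col=1), (row=7, col=0)
  Distance 2: (row=4, col=0), (row=5, col=1), (row=6, col=2), (row=7, col=1)
  Distance 3: (row=3, col=0), (row=4, col=1), (row=5, col=2), (row=6, col=3), (row=7, col=2)
  Distance 4: (row=2, col=0), (row=3, col=1), (row=4, col=2), (row=5, col=3), (row=7, col=3)  <- goal reached here
One shortest path (4 moves): (row=6, col=0) -> (row=6, col=1) -> (row=6, col=2) -> (row=6, col=3) -> (row=7, col=3)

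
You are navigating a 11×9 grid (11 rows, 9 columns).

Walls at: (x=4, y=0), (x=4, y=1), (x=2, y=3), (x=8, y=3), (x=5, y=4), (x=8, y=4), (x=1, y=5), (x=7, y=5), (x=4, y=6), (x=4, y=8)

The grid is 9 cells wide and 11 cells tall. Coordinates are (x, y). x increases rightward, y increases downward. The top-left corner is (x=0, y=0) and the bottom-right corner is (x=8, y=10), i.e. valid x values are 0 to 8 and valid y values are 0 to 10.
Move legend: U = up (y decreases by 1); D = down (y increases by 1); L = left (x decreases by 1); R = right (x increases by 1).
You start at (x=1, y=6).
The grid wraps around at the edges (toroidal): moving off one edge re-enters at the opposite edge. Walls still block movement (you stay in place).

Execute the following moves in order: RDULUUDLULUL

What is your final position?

Start: (x=1, y=6)
  R (right): (x=1, y=6) -> (x=2, y=6)
  D (down): (x=2, y=6) -> (x=2, y=7)
  U (up): (x=2, y=7) -> (x=2, y=6)
  L (left): (x=2, y=6) -> (x=1, y=6)
  U (up): blocked, stay at (x=1, y=6)
  U (up): blocked, stay at (x=1, y=6)
  D (down): (x=1, y=6) -> (x=1, y=7)
  L (left): (x=1, y=7) -> (x=0, y=7)
  U (up): (x=0, y=7) -> (x=0, y=6)
  L (left): (x=0, y=6) -> (x=8, y=6)
  U (up): (x=8, y=6) -> (x=8, y=5)
  L (left): blocked, stay at (x=8, y=5)
Final: (x=8, y=5)

Answer: Final position: (x=8, y=5)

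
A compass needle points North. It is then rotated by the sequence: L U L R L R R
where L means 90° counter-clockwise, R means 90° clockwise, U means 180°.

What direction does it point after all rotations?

Answer: Final heading: South

Derivation:
Start: North
  L (left (90° counter-clockwise)) -> West
  U (U-turn (180°)) -> East
  L (left (90° counter-clockwise)) -> North
  R (right (90° clockwise)) -> East
  L (left (90° counter-clockwise)) -> North
  R (right (90° clockwise)) -> East
  R (right (90° clockwise)) -> South
Final: South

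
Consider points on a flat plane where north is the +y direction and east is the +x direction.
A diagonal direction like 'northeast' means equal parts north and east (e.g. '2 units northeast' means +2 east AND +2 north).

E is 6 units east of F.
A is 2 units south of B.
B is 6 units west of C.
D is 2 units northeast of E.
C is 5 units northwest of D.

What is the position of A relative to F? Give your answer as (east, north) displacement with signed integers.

Answer: A is at (east=-3, north=5) relative to F.

Derivation:
Place F at the origin (east=0, north=0).
  E is 6 units east of F: delta (east=+6, north=+0); E at (east=6, north=0).
  D is 2 units northeast of E: delta (east=+2, north=+2); D at (east=8, north=2).
  C is 5 units northwest of D: delta (east=-5, north=+5); C at (east=3, north=7).
  B is 6 units west of C: delta (east=-6, north=+0); B at (east=-3, north=7).
  A is 2 units south of B: delta (east=+0, north=-2); A at (east=-3, north=5).
Therefore A relative to F: (east=-3, north=5).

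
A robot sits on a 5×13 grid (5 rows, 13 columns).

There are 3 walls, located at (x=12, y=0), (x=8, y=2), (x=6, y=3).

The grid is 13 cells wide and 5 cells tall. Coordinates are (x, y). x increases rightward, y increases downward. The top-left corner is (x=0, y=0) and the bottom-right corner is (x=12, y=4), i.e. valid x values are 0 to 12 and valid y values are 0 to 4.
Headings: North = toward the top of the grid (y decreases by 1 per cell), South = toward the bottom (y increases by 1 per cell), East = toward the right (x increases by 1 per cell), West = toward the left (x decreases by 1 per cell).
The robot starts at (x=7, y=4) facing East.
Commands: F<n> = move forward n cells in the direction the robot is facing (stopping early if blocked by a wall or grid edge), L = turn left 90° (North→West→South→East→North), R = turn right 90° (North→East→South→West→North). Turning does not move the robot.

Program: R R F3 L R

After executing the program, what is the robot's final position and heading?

Answer: Final position: (x=4, y=4), facing West

Derivation:
Start: (x=7, y=4), facing East
  R: turn right, now facing South
  R: turn right, now facing West
  F3: move forward 3, now at (x=4, y=4)
  L: turn left, now facing South
  R: turn right, now facing West
Final: (x=4, y=4), facing West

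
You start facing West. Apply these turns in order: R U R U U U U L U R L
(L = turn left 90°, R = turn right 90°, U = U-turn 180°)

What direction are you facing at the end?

Answer: Final heading: North

Derivation:
Start: West
  R (right (90° clockwise)) -> North
  U (U-turn (180°)) -> South
  R (right (90° clockwise)) -> West
  U (U-turn (180°)) -> East
  U (U-turn (180°)) -> West
  U (U-turn (180°)) -> East
  U (U-turn (180°)) -> West
  L (left (90° counter-clockwise)) -> South
  U (U-turn (180°)) -> North
  R (right (90° clockwise)) -> East
  L (left (90° counter-clockwise)) -> North
Final: North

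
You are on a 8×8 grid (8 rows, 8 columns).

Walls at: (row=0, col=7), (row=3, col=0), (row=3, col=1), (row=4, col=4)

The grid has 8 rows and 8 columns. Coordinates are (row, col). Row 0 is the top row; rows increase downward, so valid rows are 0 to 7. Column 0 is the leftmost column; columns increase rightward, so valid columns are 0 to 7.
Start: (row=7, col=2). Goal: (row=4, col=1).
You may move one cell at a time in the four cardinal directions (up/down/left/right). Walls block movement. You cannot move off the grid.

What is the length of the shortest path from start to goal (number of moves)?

BFS from (row=7, col=2) until reaching (row=4, col=1):
  Distance 0: (row=7, col=2)
  Distance 1: (row=6, col=2), (row=7, col=1), (row=7, col=3)
  Distance 2: (row=5, col=2), (row=6, col=1), (row=6, col=3), (row=7, col=0), (row=7, col=4)
  Distance 3: (row=4, col=2), (row=5, col=1), (row=5, col=3), (row=6, col=0), (row=6, col=4), (row=7, col=5)
  Distance 4: (row=3, col=2), (row=4, col=1), (row=4, col=3), (row=5, col=0), (row=5, col=4), (row=6, col=5), (row=7, col=6)  <- goal reached here
One shortest path (4 moves): (row=7, col=2) -> (row=7, col=1) -> (row=6, col=1) -> (row=5, col=1) -> (row=4, col=1)

Answer: Shortest path length: 4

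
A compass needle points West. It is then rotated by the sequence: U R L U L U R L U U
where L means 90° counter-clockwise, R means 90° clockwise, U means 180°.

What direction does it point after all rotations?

Start: West
  U (U-turn (180°)) -> East
  R (right (90° clockwise)) -> South
  L (left (90° counter-clockwise)) -> East
  U (U-turn (180°)) -> West
  L (left (90° counter-clockwise)) -> South
  U (U-turn (180°)) -> North
  R (right (90° clockwise)) -> East
  L (left (90° counter-clockwise)) -> North
  U (U-turn (180°)) -> South
  U (U-turn (180°)) -> North
Final: North

Answer: Final heading: North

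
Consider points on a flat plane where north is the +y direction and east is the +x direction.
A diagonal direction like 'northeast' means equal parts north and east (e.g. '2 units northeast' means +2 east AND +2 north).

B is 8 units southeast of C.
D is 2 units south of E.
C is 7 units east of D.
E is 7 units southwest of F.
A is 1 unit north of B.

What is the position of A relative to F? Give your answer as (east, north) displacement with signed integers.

Place F at the origin (east=0, north=0).
  E is 7 units southwest of F: delta (east=-7, north=-7); E at (east=-7, north=-7).
  D is 2 units south of E: delta (east=+0, north=-2); D at (east=-7, north=-9).
  C is 7 units east of D: delta (east=+7, north=+0); C at (east=0, north=-9).
  B is 8 units southeast of C: delta (east=+8, north=-8); B at (east=8, north=-17).
  A is 1 unit north of B: delta (east=+0, north=+1); A at (east=8, north=-16).
Therefore A relative to F: (east=8, north=-16).

Answer: A is at (east=8, north=-16) relative to F.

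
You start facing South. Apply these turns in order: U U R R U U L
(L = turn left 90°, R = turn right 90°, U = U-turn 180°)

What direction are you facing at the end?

Start: South
  U (U-turn (180°)) -> North
  U (U-turn (180°)) -> South
  R (right (90° clockwise)) -> West
  R (right (90° clockwise)) -> North
  U (U-turn (180°)) -> South
  U (U-turn (180°)) -> North
  L (left (90° counter-clockwise)) -> West
Final: West

Answer: Final heading: West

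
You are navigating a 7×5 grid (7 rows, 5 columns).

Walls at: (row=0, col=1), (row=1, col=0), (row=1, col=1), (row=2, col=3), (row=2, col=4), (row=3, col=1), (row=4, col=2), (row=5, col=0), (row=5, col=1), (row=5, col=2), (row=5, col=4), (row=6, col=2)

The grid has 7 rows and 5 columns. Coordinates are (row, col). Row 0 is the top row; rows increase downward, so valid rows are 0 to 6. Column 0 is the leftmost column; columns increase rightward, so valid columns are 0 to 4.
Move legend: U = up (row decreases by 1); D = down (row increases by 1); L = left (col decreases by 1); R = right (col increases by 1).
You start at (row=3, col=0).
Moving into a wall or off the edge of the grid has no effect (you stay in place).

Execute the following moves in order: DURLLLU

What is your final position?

Start: (row=3, col=0)
  D (down): (row=3, col=0) -> (row=4, col=0)
  U (up): (row=4, col=0) -> (row=3, col=0)
  R (right): blocked, stay at (row=3, col=0)
  [×3]L (left): blocked, stay at (row=3, col=0)
  U (up): (row=3, col=0) -> (row=2, col=0)
Final: (row=2, col=0)

Answer: Final position: (row=2, col=0)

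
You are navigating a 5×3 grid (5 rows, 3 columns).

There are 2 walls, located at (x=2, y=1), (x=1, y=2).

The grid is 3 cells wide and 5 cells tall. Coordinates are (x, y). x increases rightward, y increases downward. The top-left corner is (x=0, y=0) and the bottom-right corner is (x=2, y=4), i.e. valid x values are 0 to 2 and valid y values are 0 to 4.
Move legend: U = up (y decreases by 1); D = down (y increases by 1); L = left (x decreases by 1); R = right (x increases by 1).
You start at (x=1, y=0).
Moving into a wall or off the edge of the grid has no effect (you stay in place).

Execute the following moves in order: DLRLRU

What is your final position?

Start: (x=1, y=0)
  D (down): (x=1, y=0) -> (x=1, y=1)
  L (left): (x=1, y=1) -> (x=0, y=1)
  R (right): (x=0, y=1) -> (x=1, y=1)
  L (left): (x=1, y=1) -> (x=0, y=1)
  R (right): (x=0, y=1) -> (x=1, y=1)
  U (up): (x=1, y=1) -> (x=1, y=0)
Final: (x=1, y=0)

Answer: Final position: (x=1, y=0)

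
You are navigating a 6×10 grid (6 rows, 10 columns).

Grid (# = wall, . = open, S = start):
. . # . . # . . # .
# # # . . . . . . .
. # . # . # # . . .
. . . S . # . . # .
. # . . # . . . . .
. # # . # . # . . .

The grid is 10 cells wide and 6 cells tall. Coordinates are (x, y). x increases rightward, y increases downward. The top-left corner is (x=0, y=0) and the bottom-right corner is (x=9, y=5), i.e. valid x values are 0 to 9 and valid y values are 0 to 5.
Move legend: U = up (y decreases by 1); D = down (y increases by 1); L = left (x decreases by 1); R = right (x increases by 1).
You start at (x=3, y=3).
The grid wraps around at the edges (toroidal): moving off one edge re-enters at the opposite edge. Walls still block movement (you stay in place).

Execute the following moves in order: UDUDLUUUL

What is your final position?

Start: (x=3, y=3)
  U (up): blocked, stay at (x=3, y=3)
  D (down): (x=3, y=3) -> (x=3, y=4)
  U (up): (x=3, y=4) -> (x=3, y=3)
  D (down): (x=3, y=3) -> (x=3, y=4)
  L (left): (x=3, y=4) -> (x=2, y=4)
  U (up): (x=2, y=4) -> (x=2, y=3)
  U (up): (x=2, y=3) -> (x=2, y=2)
  U (up): blocked, stay at (x=2, y=2)
  L (left): blocked, stay at (x=2, y=2)
Final: (x=2, y=2)

Answer: Final position: (x=2, y=2)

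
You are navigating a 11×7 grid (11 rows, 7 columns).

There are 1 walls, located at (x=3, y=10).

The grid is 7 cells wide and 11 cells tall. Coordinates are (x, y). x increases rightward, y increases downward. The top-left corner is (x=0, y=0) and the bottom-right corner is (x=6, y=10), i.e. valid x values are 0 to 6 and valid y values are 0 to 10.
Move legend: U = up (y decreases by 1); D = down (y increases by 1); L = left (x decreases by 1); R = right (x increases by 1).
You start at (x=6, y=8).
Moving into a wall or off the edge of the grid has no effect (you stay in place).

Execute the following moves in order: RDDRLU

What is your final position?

Start: (x=6, y=8)
  R (right): blocked, stay at (x=6, y=8)
  D (down): (x=6, y=8) -> (x=6, y=9)
  D (down): (x=6, y=9) -> (x=6, y=10)
  R (right): blocked, stay at (x=6, y=10)
  L (left): (x=6, y=10) -> (x=5, y=10)
  U (up): (x=5, y=10) -> (x=5, y=9)
Final: (x=5, y=9)

Answer: Final position: (x=5, y=9)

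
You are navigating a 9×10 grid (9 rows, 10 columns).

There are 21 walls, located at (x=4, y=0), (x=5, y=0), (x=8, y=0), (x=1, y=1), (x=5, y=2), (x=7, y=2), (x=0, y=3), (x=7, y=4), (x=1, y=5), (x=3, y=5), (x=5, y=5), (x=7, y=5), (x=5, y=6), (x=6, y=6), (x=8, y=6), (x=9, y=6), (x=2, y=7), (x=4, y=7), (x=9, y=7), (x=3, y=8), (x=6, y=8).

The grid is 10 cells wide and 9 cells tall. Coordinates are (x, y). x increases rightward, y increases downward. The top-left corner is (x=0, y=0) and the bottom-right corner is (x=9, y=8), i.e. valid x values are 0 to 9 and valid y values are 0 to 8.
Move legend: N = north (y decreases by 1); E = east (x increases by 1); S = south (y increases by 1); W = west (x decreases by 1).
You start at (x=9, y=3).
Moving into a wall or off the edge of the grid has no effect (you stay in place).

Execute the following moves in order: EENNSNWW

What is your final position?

Start: (x=9, y=3)
  E (east): blocked, stay at (x=9, y=3)
  E (east): blocked, stay at (x=9, y=3)
  N (north): (x=9, y=3) -> (x=9, y=2)
  N (north): (x=9, y=2) -> (x=9, y=1)
  S (south): (x=9, y=1) -> (x=9, y=2)
  N (north): (x=9, y=2) -> (x=9, y=1)
  W (west): (x=9, y=1) -> (x=8, y=1)
  W (west): (x=8, y=1) -> (x=7, y=1)
Final: (x=7, y=1)

Answer: Final position: (x=7, y=1)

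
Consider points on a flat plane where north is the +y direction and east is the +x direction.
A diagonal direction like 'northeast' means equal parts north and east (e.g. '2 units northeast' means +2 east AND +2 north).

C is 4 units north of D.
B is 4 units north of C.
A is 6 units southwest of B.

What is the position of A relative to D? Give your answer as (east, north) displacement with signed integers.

Answer: A is at (east=-6, north=2) relative to D.

Derivation:
Place D at the origin (east=0, north=0).
  C is 4 units north of D: delta (east=+0, north=+4); C at (east=0, north=4).
  B is 4 units north of C: delta (east=+0, north=+4); B at (east=0, north=8).
  A is 6 units southwest of B: delta (east=-6, north=-6); A at (east=-6, north=2).
Therefore A relative to D: (east=-6, north=2).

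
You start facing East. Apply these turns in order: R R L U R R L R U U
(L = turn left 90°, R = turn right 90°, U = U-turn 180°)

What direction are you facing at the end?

Answer: Final heading: South

Derivation:
Start: East
  R (right (90° clockwise)) -> South
  R (right (90° clockwise)) -> West
  L (left (90° counter-clockwise)) -> South
  U (U-turn (180°)) -> North
  R (right (90° clockwise)) -> East
  R (right (90° clockwise)) -> South
  L (left (90° counter-clockwise)) -> East
  R (right (90° clockwise)) -> South
  U (U-turn (180°)) -> North
  U (U-turn (180°)) -> South
Final: South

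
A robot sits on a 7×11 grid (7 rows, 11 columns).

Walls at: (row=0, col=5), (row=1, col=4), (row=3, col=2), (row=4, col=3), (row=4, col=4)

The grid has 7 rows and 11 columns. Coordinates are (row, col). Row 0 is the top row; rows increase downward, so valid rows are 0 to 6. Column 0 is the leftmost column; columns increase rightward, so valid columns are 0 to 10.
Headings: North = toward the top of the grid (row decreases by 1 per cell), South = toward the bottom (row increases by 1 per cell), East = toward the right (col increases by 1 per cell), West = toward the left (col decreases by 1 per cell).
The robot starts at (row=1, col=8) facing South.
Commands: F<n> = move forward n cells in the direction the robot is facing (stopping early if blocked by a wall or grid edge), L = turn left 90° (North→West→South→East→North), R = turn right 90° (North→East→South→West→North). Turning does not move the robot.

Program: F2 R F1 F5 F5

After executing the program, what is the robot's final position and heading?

Answer: Final position: (row=3, col=3), facing West

Derivation:
Start: (row=1, col=8), facing South
  F2: move forward 2, now at (row=3, col=8)
  R: turn right, now facing West
  F1: move forward 1, now at (row=3, col=7)
  F5: move forward 4/5 (blocked), now at (row=3, col=3)
  F5: move forward 0/5 (blocked), now at (row=3, col=3)
Final: (row=3, col=3), facing West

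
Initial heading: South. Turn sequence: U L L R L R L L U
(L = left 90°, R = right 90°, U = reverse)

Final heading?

Answer: Final heading: West

Derivation:
Start: South
  U (U-turn (180°)) -> North
  L (left (90° counter-clockwise)) -> West
  L (left (90° counter-clockwise)) -> South
  R (right (90° clockwise)) -> West
  L (left (90° counter-clockwise)) -> South
  R (right (90° clockwise)) -> West
  L (left (90° counter-clockwise)) -> South
  L (left (90° counter-clockwise)) -> East
  U (U-turn (180°)) -> West
Final: West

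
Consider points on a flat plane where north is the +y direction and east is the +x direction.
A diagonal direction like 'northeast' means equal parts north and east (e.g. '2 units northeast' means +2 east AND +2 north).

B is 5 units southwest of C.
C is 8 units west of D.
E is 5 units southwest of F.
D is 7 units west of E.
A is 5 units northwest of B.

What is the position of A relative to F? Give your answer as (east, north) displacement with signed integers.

Place F at the origin (east=0, north=0).
  E is 5 units southwest of F: delta (east=-5, north=-5); E at (east=-5, north=-5).
  D is 7 units west of E: delta (east=-7, north=+0); D at (east=-12, north=-5).
  C is 8 units west of D: delta (east=-8, north=+0); C at (east=-20, north=-5).
  B is 5 units southwest of C: delta (east=-5, north=-5); B at (east=-25, north=-10).
  A is 5 units northwest of B: delta (east=-5, north=+5); A at (east=-30, north=-5).
Therefore A relative to F: (east=-30, north=-5).

Answer: A is at (east=-30, north=-5) relative to F.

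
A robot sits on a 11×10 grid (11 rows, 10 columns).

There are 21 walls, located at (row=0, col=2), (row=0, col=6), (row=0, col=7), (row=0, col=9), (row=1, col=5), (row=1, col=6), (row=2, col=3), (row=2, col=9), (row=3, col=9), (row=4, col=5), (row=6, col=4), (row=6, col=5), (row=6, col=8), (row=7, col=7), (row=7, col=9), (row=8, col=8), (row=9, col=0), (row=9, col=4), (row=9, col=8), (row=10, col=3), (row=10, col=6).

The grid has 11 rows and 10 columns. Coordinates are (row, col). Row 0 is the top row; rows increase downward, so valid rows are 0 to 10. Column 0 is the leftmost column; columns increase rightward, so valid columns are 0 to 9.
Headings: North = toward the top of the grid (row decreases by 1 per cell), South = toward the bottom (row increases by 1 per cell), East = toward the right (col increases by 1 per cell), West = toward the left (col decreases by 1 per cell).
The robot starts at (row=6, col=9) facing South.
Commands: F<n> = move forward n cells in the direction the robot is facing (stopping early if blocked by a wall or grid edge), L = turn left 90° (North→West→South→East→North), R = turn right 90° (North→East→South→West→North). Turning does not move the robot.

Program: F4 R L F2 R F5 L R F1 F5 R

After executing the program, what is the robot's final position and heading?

Start: (row=6, col=9), facing South
  F4: move forward 0/4 (blocked), now at (row=6, col=9)
  R: turn right, now facing West
  L: turn left, now facing South
  F2: move forward 0/2 (blocked), now at (row=6, col=9)
  R: turn right, now facing West
  F5: move forward 0/5 (blocked), now at (row=6, col=9)
  L: turn left, now facing South
  R: turn right, now facing West
  F1: move forward 0/1 (blocked), now at (row=6, col=9)
  F5: move forward 0/5 (blocked), now at (row=6, col=9)
  R: turn right, now facing North
Final: (row=6, col=9), facing North

Answer: Final position: (row=6, col=9), facing North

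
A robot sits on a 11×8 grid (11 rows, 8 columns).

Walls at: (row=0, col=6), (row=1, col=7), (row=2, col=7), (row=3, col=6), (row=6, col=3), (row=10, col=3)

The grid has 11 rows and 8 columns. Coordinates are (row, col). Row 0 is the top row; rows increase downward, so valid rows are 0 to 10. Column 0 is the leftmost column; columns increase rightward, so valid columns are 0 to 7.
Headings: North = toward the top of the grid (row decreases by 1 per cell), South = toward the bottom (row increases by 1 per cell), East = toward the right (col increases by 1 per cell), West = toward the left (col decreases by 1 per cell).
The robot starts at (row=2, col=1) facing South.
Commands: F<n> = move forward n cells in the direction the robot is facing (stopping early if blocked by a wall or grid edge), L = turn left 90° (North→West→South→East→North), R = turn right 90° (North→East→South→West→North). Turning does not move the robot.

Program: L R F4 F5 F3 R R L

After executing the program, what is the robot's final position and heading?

Start: (row=2, col=1), facing South
  L: turn left, now facing East
  R: turn right, now facing South
  F4: move forward 4, now at (row=6, col=1)
  F5: move forward 4/5 (blocked), now at (row=10, col=1)
  F3: move forward 0/3 (blocked), now at (row=10, col=1)
  R: turn right, now facing West
  R: turn right, now facing North
  L: turn left, now facing West
Final: (row=10, col=1), facing West

Answer: Final position: (row=10, col=1), facing West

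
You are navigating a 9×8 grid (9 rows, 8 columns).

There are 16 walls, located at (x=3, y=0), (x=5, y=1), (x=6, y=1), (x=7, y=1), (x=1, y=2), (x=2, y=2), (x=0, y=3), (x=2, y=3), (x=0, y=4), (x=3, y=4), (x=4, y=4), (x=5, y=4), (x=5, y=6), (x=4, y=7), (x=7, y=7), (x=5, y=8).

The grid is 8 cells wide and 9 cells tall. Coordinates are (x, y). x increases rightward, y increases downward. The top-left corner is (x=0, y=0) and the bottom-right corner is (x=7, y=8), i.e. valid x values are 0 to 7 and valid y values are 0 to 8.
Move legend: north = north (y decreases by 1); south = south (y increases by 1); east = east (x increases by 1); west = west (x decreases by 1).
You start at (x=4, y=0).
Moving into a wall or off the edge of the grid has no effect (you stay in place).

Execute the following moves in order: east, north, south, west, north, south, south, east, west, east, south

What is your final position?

Start: (x=4, y=0)
  east (east): (x=4, y=0) -> (x=5, y=0)
  north (north): blocked, stay at (x=5, y=0)
  south (south): blocked, stay at (x=5, y=0)
  west (west): (x=5, y=0) -> (x=4, y=0)
  north (north): blocked, stay at (x=4, y=0)
  south (south): (x=4, y=0) -> (x=4, y=1)
  south (south): (x=4, y=1) -> (x=4, y=2)
  east (east): (x=4, y=2) -> (x=5, y=2)
  west (west): (x=5, y=2) -> (x=4, y=2)
  east (east): (x=4, y=2) -> (x=5, y=2)
  south (south): (x=5, y=2) -> (x=5, y=3)
Final: (x=5, y=3)

Answer: Final position: (x=5, y=3)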